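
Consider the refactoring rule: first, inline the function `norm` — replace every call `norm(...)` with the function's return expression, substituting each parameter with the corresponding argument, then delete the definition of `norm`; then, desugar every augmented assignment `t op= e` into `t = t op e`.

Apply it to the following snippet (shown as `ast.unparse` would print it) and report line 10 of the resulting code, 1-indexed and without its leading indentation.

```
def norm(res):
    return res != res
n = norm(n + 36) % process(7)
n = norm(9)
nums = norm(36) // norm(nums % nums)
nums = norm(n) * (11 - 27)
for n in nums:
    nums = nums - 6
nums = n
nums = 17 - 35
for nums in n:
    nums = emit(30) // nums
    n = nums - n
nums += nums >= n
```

Transformed code:
n = (n + 36 != n + 36) % process(7)
n = 9 != 9
nums = (36 != 36) // (nums % nums != nums % nums)
nums = (n != n) * (11 - 27)
for n in nums:
    nums = nums - 6
nums = n
nums = 17 - 35
for nums in n:
    nums = emit(30) // nums
    n = nums - n
nums = nums + (nums >= n)

nums = emit(30) // nums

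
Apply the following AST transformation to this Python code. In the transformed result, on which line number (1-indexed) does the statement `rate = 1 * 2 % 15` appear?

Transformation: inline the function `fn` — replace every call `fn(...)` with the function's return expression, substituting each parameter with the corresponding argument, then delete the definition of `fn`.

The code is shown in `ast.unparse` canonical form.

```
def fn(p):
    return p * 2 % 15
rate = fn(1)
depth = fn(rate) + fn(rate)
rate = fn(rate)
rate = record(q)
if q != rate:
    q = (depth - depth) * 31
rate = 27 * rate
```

1

Transformed code:
rate = 1 * 2 % 15
depth = rate * 2 % 15 + rate * 2 % 15
rate = rate * 2 % 15
rate = record(q)
if q != rate:
    q = (depth - depth) * 31
rate = 27 * rate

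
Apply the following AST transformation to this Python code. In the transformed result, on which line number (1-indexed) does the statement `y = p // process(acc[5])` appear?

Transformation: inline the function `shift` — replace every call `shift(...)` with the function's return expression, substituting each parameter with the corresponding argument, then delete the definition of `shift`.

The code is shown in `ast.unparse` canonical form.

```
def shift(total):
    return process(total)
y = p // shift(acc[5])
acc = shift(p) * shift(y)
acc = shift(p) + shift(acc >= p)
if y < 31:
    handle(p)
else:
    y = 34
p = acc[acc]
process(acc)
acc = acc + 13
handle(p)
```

Transformed code:
y = p // process(acc[5])
acc = process(p) * process(y)
acc = process(p) + process(acc >= p)
if y < 31:
    handle(p)
else:
    y = 34
p = acc[acc]
process(acc)
acc = acc + 13
handle(p)

1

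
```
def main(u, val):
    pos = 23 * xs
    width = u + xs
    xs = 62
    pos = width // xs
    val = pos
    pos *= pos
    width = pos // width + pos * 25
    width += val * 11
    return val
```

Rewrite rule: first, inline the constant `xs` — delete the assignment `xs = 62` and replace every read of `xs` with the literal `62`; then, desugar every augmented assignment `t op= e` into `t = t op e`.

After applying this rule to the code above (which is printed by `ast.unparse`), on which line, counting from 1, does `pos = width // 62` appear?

Transformed code:
def main(u, val):
    pos = 23 * 62
    width = u + 62
    pos = width // 62
    val = pos
    pos = pos * pos
    width = pos // width + pos * 25
    width = width + val * 11
    return val

4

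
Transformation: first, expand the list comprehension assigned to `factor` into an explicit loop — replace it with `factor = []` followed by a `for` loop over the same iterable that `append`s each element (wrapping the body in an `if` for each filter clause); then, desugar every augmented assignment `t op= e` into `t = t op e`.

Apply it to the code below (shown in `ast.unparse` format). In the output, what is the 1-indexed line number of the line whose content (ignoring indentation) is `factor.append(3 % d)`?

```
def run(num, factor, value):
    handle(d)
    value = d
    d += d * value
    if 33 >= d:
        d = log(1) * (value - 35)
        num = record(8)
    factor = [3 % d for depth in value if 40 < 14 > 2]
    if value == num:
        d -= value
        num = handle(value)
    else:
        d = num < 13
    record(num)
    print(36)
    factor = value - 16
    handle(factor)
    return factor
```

11

Transformed code:
def run(num, factor, value):
    handle(d)
    value = d
    d = d + d * value
    if 33 >= d:
        d = log(1) * (value - 35)
        num = record(8)
    factor = []
    for depth in value:
        if 40 < 14 > 2:
            factor.append(3 % d)
    if value == num:
        d = d - value
        num = handle(value)
    else:
        d = num < 13
    record(num)
    print(36)
    factor = value - 16
    handle(factor)
    return factor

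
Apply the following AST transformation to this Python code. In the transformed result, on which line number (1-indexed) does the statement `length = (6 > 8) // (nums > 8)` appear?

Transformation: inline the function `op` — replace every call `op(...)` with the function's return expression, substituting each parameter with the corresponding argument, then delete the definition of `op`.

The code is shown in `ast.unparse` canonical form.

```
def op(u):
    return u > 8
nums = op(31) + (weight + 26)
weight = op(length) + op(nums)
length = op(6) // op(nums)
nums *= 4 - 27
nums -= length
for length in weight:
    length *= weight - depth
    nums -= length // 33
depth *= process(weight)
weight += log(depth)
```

Transformed code:
nums = (31 > 8) + (weight + 26)
weight = (length > 8) + (nums > 8)
length = (6 > 8) // (nums > 8)
nums *= 4 - 27
nums -= length
for length in weight:
    length *= weight - depth
    nums -= length // 33
depth *= process(weight)
weight += log(depth)

3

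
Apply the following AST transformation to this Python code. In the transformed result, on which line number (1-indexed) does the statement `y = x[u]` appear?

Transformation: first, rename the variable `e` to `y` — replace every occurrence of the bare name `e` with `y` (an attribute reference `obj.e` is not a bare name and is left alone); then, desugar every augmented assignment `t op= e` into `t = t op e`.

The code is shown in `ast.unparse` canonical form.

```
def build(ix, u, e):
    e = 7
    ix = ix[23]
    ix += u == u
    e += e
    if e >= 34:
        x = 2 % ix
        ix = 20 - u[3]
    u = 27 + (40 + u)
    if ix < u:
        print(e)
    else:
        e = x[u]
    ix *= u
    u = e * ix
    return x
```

13

Transformed code:
def build(ix, u, y):
    y = 7
    ix = ix[23]
    ix = ix + (u == u)
    y = y + y
    if y >= 34:
        x = 2 % ix
        ix = 20 - u[3]
    u = 27 + (40 + u)
    if ix < u:
        print(y)
    else:
        y = x[u]
    ix = ix * u
    u = y * ix
    return x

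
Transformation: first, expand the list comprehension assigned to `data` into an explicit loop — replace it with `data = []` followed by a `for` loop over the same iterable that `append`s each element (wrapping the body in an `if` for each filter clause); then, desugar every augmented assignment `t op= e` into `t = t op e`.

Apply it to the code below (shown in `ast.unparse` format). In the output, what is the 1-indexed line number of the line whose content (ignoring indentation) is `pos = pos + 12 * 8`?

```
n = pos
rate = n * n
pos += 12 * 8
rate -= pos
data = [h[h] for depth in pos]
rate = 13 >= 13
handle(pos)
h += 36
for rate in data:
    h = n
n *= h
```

Transformed code:
n = pos
rate = n * n
pos = pos + 12 * 8
rate = rate - pos
data = []
for depth in pos:
    data.append(h[h])
rate = 13 >= 13
handle(pos)
h = h + 36
for rate in data:
    h = n
n = n * h

3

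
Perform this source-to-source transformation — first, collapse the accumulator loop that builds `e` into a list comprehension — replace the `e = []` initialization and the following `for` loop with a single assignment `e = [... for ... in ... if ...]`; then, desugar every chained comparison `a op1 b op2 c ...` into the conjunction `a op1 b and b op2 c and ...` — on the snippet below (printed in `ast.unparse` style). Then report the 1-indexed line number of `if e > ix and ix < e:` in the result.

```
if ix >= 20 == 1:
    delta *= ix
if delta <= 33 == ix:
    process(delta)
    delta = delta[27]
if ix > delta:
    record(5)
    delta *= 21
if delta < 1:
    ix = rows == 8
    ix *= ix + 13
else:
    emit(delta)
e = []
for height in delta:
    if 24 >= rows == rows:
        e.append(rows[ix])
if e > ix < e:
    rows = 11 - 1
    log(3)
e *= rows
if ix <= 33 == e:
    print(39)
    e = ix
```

15

Transformed code:
if ix >= 20 and 20 == 1:
    delta *= ix
if delta <= 33 and 33 == ix:
    process(delta)
    delta = delta[27]
if ix > delta:
    record(5)
    delta *= 21
if delta < 1:
    ix = rows == 8
    ix *= ix + 13
else:
    emit(delta)
e = [rows[ix] for height in delta if 24 >= rows and rows == rows]
if e > ix and ix < e:
    rows = 11 - 1
    log(3)
e *= rows
if ix <= 33 and 33 == e:
    print(39)
    e = ix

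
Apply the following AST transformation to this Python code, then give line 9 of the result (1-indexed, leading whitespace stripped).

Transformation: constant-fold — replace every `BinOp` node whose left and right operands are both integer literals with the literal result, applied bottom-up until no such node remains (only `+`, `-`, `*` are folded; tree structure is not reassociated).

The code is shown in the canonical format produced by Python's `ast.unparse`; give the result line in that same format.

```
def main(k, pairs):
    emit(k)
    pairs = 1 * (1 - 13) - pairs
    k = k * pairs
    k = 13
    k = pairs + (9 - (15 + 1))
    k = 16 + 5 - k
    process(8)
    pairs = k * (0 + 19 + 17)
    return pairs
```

Transformed code:
def main(k, pairs):
    emit(k)
    pairs = -12 - pairs
    k = k * pairs
    k = 13
    k = pairs + -7
    k = 21 - k
    process(8)
    pairs = k * 36
    return pairs

pairs = k * 36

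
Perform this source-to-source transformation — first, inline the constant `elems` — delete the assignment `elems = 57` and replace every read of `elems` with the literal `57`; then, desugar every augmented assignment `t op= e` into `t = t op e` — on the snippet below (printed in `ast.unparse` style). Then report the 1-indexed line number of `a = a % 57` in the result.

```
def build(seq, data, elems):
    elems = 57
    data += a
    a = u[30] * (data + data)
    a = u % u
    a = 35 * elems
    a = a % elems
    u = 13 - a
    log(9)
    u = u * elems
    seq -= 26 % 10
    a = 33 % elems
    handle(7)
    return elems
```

Transformed code:
def build(seq, data, elems):
    data = data + a
    a = u[30] * (data + data)
    a = u % u
    a = 35 * 57
    a = a % 57
    u = 13 - a
    log(9)
    u = u * 57
    seq = seq - 26 % 10
    a = 33 % 57
    handle(7)
    return 57

6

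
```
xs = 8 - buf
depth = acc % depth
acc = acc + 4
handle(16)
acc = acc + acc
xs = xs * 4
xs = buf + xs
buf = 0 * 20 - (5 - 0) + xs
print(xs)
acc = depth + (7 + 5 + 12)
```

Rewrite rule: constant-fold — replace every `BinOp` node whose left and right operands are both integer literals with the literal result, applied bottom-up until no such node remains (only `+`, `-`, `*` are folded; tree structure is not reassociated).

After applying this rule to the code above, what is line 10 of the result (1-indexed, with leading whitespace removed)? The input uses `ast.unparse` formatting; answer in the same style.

acc = depth + 24

Transformed code:
xs = 8 - buf
depth = acc % depth
acc = acc + 4
handle(16)
acc = acc + acc
xs = xs * 4
xs = buf + xs
buf = -5 + xs
print(xs)
acc = depth + 24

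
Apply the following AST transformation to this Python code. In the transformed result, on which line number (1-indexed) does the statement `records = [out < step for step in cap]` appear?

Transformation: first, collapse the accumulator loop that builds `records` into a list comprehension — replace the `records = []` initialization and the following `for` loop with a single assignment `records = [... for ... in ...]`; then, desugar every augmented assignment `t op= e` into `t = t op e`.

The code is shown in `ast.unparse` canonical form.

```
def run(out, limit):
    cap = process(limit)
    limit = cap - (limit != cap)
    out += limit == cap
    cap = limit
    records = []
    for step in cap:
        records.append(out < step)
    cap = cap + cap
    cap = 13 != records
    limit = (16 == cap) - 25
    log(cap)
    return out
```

Transformed code:
def run(out, limit):
    cap = process(limit)
    limit = cap - (limit != cap)
    out = out + (limit == cap)
    cap = limit
    records = [out < step for step in cap]
    cap = cap + cap
    cap = 13 != records
    limit = (16 == cap) - 25
    log(cap)
    return out

6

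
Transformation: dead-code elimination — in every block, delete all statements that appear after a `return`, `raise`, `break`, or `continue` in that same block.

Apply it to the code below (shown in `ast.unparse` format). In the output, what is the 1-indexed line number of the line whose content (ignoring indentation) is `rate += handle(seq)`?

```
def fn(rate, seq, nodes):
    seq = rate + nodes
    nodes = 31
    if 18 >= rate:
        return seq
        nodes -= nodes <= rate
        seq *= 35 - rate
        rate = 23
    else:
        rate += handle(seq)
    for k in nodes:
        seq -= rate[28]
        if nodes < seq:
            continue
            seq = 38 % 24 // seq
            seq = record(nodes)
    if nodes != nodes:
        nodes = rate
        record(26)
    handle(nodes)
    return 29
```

7

Transformed code:
def fn(rate, seq, nodes):
    seq = rate + nodes
    nodes = 31
    if 18 >= rate:
        return seq
    else:
        rate += handle(seq)
    for k in nodes:
        seq -= rate[28]
        if nodes < seq:
            continue
    if nodes != nodes:
        nodes = rate
        record(26)
    handle(nodes)
    return 29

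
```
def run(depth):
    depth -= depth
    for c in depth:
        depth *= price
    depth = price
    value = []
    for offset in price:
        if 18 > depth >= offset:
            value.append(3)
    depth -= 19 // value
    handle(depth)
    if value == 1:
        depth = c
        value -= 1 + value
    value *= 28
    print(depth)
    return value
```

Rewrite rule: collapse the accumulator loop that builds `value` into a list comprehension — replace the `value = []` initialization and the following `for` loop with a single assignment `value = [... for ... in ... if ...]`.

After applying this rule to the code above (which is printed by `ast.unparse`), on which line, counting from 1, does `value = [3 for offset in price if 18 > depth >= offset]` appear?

Transformed code:
def run(depth):
    depth -= depth
    for c in depth:
        depth *= price
    depth = price
    value = [3 for offset in price if 18 > depth >= offset]
    depth -= 19 // value
    handle(depth)
    if value == 1:
        depth = c
        value -= 1 + value
    value *= 28
    print(depth)
    return value

6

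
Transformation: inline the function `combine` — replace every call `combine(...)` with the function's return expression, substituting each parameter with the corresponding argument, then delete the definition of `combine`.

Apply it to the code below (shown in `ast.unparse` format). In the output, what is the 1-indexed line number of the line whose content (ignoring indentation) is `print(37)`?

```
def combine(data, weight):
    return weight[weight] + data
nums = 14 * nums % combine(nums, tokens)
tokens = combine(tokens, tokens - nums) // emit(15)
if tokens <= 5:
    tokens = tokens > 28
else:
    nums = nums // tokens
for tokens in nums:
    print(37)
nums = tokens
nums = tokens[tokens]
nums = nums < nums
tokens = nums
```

8

Transformed code:
nums = 14 * nums % (tokens[tokens] + nums)
tokens = ((tokens - nums)[tokens - nums] + tokens) // emit(15)
if tokens <= 5:
    tokens = tokens > 28
else:
    nums = nums // tokens
for tokens in nums:
    print(37)
nums = tokens
nums = tokens[tokens]
nums = nums < nums
tokens = nums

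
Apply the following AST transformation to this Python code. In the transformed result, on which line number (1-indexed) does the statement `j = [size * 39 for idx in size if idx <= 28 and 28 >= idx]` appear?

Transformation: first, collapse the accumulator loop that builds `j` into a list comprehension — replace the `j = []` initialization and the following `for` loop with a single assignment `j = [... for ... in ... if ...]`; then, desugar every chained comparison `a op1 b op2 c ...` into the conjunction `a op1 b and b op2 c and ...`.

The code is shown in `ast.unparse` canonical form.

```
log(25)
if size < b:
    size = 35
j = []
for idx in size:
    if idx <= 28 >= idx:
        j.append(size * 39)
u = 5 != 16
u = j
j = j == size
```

4

Transformed code:
log(25)
if size < b:
    size = 35
j = [size * 39 for idx in size if idx <= 28 and 28 >= idx]
u = 5 != 16
u = j
j = j == size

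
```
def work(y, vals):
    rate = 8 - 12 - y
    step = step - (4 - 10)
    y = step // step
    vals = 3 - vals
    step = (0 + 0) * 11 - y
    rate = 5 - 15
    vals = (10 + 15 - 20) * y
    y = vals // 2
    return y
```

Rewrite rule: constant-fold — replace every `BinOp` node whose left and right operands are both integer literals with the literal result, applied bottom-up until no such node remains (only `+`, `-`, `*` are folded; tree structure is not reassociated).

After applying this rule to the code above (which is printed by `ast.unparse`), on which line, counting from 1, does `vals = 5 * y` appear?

Transformed code:
def work(y, vals):
    rate = -4 - y
    step = step - -6
    y = step // step
    vals = 3 - vals
    step = 0 - y
    rate = -10
    vals = 5 * y
    y = vals // 2
    return y

8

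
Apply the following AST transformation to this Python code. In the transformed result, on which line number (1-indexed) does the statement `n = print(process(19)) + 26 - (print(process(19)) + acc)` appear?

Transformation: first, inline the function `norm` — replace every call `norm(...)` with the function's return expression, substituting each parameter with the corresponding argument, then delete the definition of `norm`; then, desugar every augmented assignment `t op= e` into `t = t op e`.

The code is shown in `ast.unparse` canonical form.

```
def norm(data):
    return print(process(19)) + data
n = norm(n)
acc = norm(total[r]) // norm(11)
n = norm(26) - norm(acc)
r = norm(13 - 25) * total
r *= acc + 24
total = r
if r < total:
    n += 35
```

Transformed code:
n = print(process(19)) + n
acc = (print(process(19)) + total[r]) // (print(process(19)) + 11)
n = print(process(19)) + 26 - (print(process(19)) + acc)
r = (print(process(19)) + (13 - 25)) * total
r = r * (acc + 24)
total = r
if r < total:
    n = n + 35

3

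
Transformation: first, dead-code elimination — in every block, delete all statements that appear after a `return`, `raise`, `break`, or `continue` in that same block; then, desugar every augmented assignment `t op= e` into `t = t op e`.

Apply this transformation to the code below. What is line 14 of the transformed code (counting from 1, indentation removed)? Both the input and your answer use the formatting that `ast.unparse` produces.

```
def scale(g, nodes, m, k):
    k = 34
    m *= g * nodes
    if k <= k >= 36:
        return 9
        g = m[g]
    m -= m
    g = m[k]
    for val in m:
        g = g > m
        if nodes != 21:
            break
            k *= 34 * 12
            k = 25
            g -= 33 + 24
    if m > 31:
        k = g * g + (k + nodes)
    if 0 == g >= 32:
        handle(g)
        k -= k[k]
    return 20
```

if 0 == g >= 32:

Transformed code:
def scale(g, nodes, m, k):
    k = 34
    m = m * (g * nodes)
    if k <= k >= 36:
        return 9
    m = m - m
    g = m[k]
    for val in m:
        g = g > m
        if nodes != 21:
            break
    if m > 31:
        k = g * g + (k + nodes)
    if 0 == g >= 32:
        handle(g)
        k = k - k[k]
    return 20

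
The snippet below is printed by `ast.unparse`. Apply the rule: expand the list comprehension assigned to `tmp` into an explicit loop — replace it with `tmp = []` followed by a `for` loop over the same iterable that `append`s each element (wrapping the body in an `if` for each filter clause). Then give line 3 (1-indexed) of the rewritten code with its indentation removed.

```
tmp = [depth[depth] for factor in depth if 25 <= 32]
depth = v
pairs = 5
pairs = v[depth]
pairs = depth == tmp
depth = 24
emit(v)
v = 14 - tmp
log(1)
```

Transformed code:
tmp = []
for factor in depth:
    if 25 <= 32:
        tmp.append(depth[depth])
depth = v
pairs = 5
pairs = v[depth]
pairs = depth == tmp
depth = 24
emit(v)
v = 14 - tmp
log(1)

if 25 <= 32:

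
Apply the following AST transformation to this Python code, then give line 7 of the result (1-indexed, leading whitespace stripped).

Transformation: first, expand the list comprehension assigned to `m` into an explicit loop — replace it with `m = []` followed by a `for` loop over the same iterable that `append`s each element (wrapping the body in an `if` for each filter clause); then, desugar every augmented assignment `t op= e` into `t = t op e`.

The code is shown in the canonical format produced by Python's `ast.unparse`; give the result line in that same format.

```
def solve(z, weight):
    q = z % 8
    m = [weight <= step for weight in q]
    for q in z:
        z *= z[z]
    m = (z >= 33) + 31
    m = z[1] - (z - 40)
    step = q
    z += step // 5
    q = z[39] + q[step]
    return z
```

Transformed code:
def solve(z, weight):
    q = z % 8
    m = []
    for weight in q:
        m.append(weight <= step)
    for q in z:
        z = z * z[z]
    m = (z >= 33) + 31
    m = z[1] - (z - 40)
    step = q
    z = z + step // 5
    q = z[39] + q[step]
    return z

z = z * z[z]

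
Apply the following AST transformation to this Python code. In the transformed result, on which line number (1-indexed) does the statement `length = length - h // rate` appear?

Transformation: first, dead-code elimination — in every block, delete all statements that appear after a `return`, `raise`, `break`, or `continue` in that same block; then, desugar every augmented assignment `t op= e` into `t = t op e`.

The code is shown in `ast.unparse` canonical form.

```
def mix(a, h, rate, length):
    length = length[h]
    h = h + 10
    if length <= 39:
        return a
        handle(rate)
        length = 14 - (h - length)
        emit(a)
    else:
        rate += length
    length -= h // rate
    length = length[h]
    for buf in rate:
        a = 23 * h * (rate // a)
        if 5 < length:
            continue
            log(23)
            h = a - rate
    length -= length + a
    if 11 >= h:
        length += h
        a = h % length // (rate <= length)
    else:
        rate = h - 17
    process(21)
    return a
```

Transformed code:
def mix(a, h, rate, length):
    length = length[h]
    h = h + 10
    if length <= 39:
        return a
    else:
        rate = rate + length
    length = length - h // rate
    length = length[h]
    for buf in rate:
        a = 23 * h * (rate // a)
        if 5 < length:
            continue
    length = length - (length + a)
    if 11 >= h:
        length = length + h
        a = h % length // (rate <= length)
    else:
        rate = h - 17
    process(21)
    return a

8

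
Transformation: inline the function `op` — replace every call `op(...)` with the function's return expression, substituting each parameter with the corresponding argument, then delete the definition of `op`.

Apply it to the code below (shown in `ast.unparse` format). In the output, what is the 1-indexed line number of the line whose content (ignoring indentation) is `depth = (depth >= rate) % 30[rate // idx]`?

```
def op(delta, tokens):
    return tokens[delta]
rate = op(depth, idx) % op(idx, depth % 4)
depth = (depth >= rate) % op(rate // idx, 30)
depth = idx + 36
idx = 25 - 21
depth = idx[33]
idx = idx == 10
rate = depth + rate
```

2

Transformed code:
rate = idx[depth] % (depth % 4)[idx]
depth = (depth >= rate) % 30[rate // idx]
depth = idx + 36
idx = 25 - 21
depth = idx[33]
idx = idx == 10
rate = depth + rate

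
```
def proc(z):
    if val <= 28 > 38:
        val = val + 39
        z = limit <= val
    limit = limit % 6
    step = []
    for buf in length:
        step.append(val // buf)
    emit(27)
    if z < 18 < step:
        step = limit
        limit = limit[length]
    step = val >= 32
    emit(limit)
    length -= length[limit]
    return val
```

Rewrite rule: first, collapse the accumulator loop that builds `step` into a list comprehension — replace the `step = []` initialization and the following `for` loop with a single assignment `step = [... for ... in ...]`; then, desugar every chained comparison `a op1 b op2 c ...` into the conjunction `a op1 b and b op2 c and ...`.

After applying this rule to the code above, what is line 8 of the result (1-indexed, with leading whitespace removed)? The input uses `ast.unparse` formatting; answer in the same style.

if z < 18 and 18 < step:

Transformed code:
def proc(z):
    if val <= 28 and 28 > 38:
        val = val + 39
        z = limit <= val
    limit = limit % 6
    step = [val // buf for buf in length]
    emit(27)
    if z < 18 and 18 < step:
        step = limit
        limit = limit[length]
    step = val >= 32
    emit(limit)
    length -= length[limit]
    return val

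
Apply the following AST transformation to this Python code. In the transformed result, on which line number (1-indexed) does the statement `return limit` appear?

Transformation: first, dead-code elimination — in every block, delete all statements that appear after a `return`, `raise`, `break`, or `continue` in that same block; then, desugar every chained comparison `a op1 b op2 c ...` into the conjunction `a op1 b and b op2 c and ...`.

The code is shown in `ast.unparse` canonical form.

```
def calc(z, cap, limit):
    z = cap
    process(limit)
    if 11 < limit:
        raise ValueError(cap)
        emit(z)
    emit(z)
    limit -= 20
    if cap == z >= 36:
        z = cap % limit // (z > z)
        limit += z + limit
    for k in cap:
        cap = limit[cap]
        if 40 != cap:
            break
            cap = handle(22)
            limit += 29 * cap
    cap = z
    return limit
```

Transformed code:
def calc(z, cap, limit):
    z = cap
    process(limit)
    if 11 < limit:
        raise ValueError(cap)
    emit(z)
    limit -= 20
    if cap == z and z >= 36:
        z = cap % limit // (z > z)
        limit += z + limit
    for k in cap:
        cap = limit[cap]
        if 40 != cap:
            break
    cap = z
    return limit

16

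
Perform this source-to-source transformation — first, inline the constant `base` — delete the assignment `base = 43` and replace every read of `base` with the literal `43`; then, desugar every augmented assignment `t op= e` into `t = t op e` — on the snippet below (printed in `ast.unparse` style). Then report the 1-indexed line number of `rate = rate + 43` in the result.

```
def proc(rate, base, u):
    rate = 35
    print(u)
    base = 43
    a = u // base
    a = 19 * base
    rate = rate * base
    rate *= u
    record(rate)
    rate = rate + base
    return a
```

Transformed code:
def proc(rate, base, u):
    rate = 35
    print(u)
    a = u // 43
    a = 19 * 43
    rate = rate * 43
    rate = rate * u
    record(rate)
    rate = rate + 43
    return a

9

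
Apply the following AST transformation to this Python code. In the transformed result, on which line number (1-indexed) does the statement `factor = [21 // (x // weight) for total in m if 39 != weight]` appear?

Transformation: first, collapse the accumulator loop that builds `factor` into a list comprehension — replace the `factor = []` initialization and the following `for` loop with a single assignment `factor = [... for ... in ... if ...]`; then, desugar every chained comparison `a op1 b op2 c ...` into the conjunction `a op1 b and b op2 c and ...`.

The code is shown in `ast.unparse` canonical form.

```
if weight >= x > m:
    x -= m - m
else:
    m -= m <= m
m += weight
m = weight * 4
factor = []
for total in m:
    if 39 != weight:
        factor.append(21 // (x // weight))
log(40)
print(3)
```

7

Transformed code:
if weight >= x and x > m:
    x -= m - m
else:
    m -= m <= m
m += weight
m = weight * 4
factor = [21 // (x // weight) for total in m if 39 != weight]
log(40)
print(3)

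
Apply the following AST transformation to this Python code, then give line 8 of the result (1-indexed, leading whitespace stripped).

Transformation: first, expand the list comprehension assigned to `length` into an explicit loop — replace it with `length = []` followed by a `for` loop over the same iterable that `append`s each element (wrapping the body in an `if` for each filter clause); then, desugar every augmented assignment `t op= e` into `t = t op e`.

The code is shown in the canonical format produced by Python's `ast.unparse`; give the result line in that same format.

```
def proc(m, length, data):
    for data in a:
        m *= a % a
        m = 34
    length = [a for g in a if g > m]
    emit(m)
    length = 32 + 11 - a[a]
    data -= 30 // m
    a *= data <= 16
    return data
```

length.append(a)

Transformed code:
def proc(m, length, data):
    for data in a:
        m = m * (a % a)
        m = 34
    length = []
    for g in a:
        if g > m:
            length.append(a)
    emit(m)
    length = 32 + 11 - a[a]
    data = data - 30 // m
    a = a * (data <= 16)
    return data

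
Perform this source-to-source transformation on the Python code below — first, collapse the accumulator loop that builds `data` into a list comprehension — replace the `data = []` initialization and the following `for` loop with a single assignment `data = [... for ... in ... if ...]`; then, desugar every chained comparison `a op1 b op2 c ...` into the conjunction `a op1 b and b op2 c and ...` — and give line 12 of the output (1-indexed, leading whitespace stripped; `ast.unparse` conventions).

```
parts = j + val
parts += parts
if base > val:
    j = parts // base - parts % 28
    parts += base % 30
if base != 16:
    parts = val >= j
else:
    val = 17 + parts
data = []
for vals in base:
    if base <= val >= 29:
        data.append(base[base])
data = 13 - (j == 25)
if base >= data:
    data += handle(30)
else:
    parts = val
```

if base >= data:

Transformed code:
parts = j + val
parts += parts
if base > val:
    j = parts // base - parts % 28
    parts += base % 30
if base != 16:
    parts = val >= j
else:
    val = 17 + parts
data = [base[base] for vals in base if base <= val and val >= 29]
data = 13 - (j == 25)
if base >= data:
    data += handle(30)
else:
    parts = val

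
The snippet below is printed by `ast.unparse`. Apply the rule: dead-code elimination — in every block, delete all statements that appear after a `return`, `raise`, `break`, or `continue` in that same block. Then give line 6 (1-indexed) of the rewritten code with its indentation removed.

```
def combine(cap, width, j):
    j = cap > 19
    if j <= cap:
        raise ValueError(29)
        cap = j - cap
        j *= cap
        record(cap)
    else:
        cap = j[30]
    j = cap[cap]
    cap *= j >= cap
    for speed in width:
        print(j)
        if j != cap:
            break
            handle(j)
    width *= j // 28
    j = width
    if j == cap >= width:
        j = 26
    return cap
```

cap = j[30]

Transformed code:
def combine(cap, width, j):
    j = cap > 19
    if j <= cap:
        raise ValueError(29)
    else:
        cap = j[30]
    j = cap[cap]
    cap *= j >= cap
    for speed in width:
        print(j)
        if j != cap:
            break
    width *= j // 28
    j = width
    if j == cap >= width:
        j = 26
    return cap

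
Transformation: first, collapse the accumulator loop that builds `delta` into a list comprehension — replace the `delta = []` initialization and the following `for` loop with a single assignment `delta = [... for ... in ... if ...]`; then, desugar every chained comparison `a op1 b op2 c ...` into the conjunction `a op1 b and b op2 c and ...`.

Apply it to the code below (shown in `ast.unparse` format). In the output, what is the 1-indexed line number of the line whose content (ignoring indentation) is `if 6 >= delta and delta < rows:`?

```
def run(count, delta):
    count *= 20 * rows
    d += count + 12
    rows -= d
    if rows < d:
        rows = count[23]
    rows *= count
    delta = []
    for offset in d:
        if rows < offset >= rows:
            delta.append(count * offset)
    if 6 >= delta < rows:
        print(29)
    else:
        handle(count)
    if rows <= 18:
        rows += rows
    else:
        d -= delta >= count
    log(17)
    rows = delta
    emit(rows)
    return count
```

Transformed code:
def run(count, delta):
    count *= 20 * rows
    d += count + 12
    rows -= d
    if rows < d:
        rows = count[23]
    rows *= count
    delta = [count * offset for offset in d if rows < offset and offset >= rows]
    if 6 >= delta and delta < rows:
        print(29)
    else:
        handle(count)
    if rows <= 18:
        rows += rows
    else:
        d -= delta >= count
    log(17)
    rows = delta
    emit(rows)
    return count

9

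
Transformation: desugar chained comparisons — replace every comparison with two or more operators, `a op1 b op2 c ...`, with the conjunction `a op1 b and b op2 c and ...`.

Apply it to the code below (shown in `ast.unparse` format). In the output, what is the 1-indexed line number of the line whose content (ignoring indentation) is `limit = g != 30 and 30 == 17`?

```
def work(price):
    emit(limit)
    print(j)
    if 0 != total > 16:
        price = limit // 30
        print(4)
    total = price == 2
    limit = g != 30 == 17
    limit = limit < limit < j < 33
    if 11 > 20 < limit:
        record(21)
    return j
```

Transformed code:
def work(price):
    emit(limit)
    print(j)
    if 0 != total and total > 16:
        price = limit // 30
        print(4)
    total = price == 2
    limit = g != 30 and 30 == 17
    limit = limit < limit and limit < j and (j < 33)
    if 11 > 20 and 20 < limit:
        record(21)
    return j

8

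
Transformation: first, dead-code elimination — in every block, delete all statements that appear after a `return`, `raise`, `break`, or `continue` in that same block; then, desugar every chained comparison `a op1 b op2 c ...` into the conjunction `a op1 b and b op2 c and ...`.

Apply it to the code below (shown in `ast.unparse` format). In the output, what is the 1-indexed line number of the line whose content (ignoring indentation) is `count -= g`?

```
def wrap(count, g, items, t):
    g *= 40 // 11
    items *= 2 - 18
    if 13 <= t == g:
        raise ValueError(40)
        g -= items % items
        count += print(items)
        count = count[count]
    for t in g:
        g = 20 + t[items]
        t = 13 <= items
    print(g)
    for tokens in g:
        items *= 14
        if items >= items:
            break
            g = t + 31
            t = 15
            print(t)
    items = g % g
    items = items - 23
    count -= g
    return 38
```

Transformed code:
def wrap(count, g, items, t):
    g *= 40 // 11
    items *= 2 - 18
    if 13 <= t and t == g:
        raise ValueError(40)
    for t in g:
        g = 20 + t[items]
        t = 13 <= items
    print(g)
    for tokens in g:
        items *= 14
        if items >= items:
            break
    items = g % g
    items = items - 23
    count -= g
    return 38

16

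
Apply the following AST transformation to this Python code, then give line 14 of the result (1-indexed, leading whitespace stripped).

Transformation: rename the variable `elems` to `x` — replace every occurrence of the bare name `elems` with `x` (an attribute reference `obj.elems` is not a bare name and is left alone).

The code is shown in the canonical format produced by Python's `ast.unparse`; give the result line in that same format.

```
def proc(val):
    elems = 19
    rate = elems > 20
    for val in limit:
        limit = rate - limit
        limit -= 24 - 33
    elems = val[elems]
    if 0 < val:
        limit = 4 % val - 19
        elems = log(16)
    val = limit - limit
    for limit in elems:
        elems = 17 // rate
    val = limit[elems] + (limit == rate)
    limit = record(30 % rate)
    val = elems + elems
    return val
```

val = limit[x] + (limit == rate)

Transformed code:
def proc(val):
    x = 19
    rate = x > 20
    for val in limit:
        limit = rate - limit
        limit -= 24 - 33
    x = val[x]
    if 0 < val:
        limit = 4 % val - 19
        x = log(16)
    val = limit - limit
    for limit in x:
        x = 17 // rate
    val = limit[x] + (limit == rate)
    limit = record(30 % rate)
    val = x + x
    return val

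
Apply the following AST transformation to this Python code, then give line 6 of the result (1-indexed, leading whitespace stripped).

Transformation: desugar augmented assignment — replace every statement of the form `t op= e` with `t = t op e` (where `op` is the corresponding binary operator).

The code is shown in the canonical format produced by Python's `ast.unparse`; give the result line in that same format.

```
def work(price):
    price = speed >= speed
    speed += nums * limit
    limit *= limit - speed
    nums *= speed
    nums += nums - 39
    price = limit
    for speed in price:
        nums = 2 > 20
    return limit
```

Transformed code:
def work(price):
    price = speed >= speed
    speed = speed + nums * limit
    limit = limit * (limit - speed)
    nums = nums * speed
    nums = nums + (nums - 39)
    price = limit
    for speed in price:
        nums = 2 > 20
    return limit

nums = nums + (nums - 39)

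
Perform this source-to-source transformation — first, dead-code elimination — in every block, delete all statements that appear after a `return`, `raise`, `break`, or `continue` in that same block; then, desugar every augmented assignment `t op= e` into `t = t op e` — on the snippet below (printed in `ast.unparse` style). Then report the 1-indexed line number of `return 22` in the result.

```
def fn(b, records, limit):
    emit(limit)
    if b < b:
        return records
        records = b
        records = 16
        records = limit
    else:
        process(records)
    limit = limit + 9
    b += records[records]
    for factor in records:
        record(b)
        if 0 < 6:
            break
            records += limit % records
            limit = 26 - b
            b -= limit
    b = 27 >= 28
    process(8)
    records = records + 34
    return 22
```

Transformed code:
def fn(b, records, limit):
    emit(limit)
    if b < b:
        return records
    else:
        process(records)
    limit = limit + 9
    b = b + records[records]
    for factor in records:
        record(b)
        if 0 < 6:
            break
    b = 27 >= 28
    process(8)
    records = records + 34
    return 22

16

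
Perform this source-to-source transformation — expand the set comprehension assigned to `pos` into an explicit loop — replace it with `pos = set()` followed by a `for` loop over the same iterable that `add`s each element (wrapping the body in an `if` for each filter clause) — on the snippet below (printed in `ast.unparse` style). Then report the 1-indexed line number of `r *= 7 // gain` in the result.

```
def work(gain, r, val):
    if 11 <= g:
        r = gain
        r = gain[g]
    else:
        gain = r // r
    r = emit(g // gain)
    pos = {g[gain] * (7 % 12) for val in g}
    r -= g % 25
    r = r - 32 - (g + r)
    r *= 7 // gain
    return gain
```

Transformed code:
def work(gain, r, val):
    if 11 <= g:
        r = gain
        r = gain[g]
    else:
        gain = r // r
    r = emit(g // gain)
    pos = set()
    for val in g:
        pos.add(g[gain] * (7 % 12))
    r -= g % 25
    r = r - 32 - (g + r)
    r *= 7 // gain
    return gain

13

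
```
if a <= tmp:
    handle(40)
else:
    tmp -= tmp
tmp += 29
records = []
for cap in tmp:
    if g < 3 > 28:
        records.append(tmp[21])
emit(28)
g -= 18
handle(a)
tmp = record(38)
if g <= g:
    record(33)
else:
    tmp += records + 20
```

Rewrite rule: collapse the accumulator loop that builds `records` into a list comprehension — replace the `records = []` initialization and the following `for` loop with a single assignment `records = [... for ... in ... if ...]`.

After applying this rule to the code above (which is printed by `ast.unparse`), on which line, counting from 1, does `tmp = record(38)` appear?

Transformed code:
if a <= tmp:
    handle(40)
else:
    tmp -= tmp
tmp += 29
records = [tmp[21] for cap in tmp if g < 3 > 28]
emit(28)
g -= 18
handle(a)
tmp = record(38)
if g <= g:
    record(33)
else:
    tmp += records + 20

10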